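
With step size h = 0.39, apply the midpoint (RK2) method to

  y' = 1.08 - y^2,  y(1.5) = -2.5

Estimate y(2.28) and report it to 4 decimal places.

-104.9834

Midpoint: k1 = f(t_n, y_n); k2 = f(t_n + h/2, y_n + (h/2)·k1); y_{n+1} = y_n + h·k2.
t=1.500000, y=-2.500000:
  k1 = f(1.500000, -2.500000) = -5.170000
  k2 = f(1.695000, -3.508150) = -11.227116
  y ← -2.500000 + 0.39·(-11.227116) = -6.878575
t=1.890000, y=-6.878575:
  k1 = f(1.890000, -6.878575) = -46.234800
  k2 = f(2.085000, -15.894361) = -251.550722
  y ← -6.878575 + 0.39·(-251.550722) = -104.983357
y(2.28) ≈ -104.9834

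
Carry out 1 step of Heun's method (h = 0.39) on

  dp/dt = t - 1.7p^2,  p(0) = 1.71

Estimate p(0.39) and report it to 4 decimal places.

0.7994

Heun: k1 = f(t_n, p_n); k2 = f(t_n + h, p_n + h·k1); p_{n+1} = p_n + (h/2)·(k1 + k2).
t=0.000000, p=1.710000:
  k1 = f(0.000000, 1.710000) = -4.970970
  k2 = f(0.390000, -0.228678) = 0.301101
  p ← 1.710000 + (0.39/2)·(-4.970970 + 0.301101) = 0.799375
p(0.39) ≈ 0.7994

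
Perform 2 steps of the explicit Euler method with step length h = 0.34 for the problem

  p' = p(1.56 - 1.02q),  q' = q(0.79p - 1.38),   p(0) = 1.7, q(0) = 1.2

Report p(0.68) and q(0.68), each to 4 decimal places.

Euler on (p,q): p_{n+1} = p_n + h·p', q_{n+1} = q_n + h·q'.
0.000000: (1.700000, 1.200000); f=(0.571200, -0.044400) → (1.894208, 1.184904)
0.340000: (1.894208, 1.184904); f=(0.665621, 0.137952) → (2.120519, 1.231808)
(p(0.68), q(0.68)) ≈ (2.1205, 1.2318)

2.1205, 1.2318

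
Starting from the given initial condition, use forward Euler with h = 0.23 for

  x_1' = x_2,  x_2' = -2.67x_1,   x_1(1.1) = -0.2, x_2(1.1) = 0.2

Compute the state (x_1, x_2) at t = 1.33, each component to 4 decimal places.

-0.1540, 0.3228

Euler on (x_1,x_2): x_1_{n+1} = x_1_n + h·x_1', x_2_{n+1} = x_2_n + h·x_2'.
1.100000: (-0.200000, 0.200000); f=(0.200000, 0.534000) → (-0.154000, 0.322820)
(x_1(1.33), x_2(1.33)) ≈ (-0.1540, 0.3228)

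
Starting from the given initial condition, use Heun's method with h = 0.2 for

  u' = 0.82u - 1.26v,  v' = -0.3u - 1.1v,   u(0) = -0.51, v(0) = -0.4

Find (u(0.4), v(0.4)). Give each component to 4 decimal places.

Heun on (u,v): k1 = f(x_n, state_n); k2 = f(x_n + h, state_n + h·k1); state_{n+1} = state_n + (h/2)·(k1 + k2).
0.000000: (-0.510000, -0.400000)
  k1 = (0.085800, 0.593000)
  predictor → (-0.492840, -0.281400)
  k2 = (-0.049565, 0.457392)
  → (-0.506376, -0.294961)
0.200000: (-0.506376, -0.294961)
  k1 = (-0.043578, 0.476370)
  predictor → (-0.515092, -0.199687)
  k2 = (-0.170770, 0.374183)
  → (-0.527811, -0.209906)
(u(0.4), v(0.4)) ≈ (-0.5278, -0.2099)

-0.5278, -0.2099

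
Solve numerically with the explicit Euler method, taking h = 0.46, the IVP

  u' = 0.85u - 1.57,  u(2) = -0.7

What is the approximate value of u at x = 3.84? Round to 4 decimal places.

-7.6885

Euler: u_{n+1} = u_n + h·f(x_n, u_n).
x=2.000000, u=-0.700000: f=-2.165000 → u ← -0.700000 + 0.46·(-2.165000) = -1.695900
x=2.460000, u=-1.695900: f=-3.011515 → u ← -1.695900 + 0.46·(-3.011515) = -3.081197
x=2.920000, u=-3.081197: f=-4.189017 → u ← -3.081197 + 0.46·(-4.189017) = -5.008145
x=3.380000, u=-5.008145: f=-5.826923 → u ← -5.008145 + 0.46·(-5.826923) = -7.688530
u(3.84) ≈ -7.6885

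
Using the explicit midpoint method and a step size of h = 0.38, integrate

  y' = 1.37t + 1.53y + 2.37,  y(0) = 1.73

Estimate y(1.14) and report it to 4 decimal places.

17.5697

Midpoint: k1 = f(t_n, y_n); k2 = f(t_n + h/2, y_n + (h/2)·k1); y_{n+1} = y_n + h·k2.
t=0.000000, y=1.730000:
  k1 = f(0.000000, 1.730000) = 5.016900
  k2 = f(0.190000, 2.683211) = 6.735613
  y ← 1.730000 + 0.38·6.735613 = 4.289533
t=0.380000, y=4.289533:
  k1 = f(0.380000, 4.289533) = 9.453585
  k2 = f(0.570000, 6.085714) = 12.462043
  y ← 4.289533 + 0.38·12.462043 = 9.025109
t=0.760000, y=9.025109:
  k1 = f(0.760000, 9.025109) = 17.219617
  k2 = f(0.950000, 12.296836) = 22.485659
  y ← 9.025109 + 0.38·22.485659 = 17.569660
y(1.14) ≈ 17.5697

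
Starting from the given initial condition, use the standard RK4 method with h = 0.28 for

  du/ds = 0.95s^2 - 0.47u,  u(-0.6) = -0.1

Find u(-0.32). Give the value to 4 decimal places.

-0.0340

RK4: k1 = f(s_n, u_n); k2 = f(s_n + h/2, u_n + (h/2)·k1); k3 = f(s_n + h/2, u_n + (h/2)·k2); k4 = f(s_n + h, u_n + h·k3); u_{n+1} = u_n + (h/6)·(k1 + 2k2 + 2k3 + k4).
s=-0.600000, u=-0.100000:
  k1 = f(-0.600000, -0.100000) = 0.389000
  k2 = f(-0.460000, -0.045540) = 0.222424
  k3 = f(-0.460000, -0.068861) = 0.233385
  k4 = f(-0.320000, -0.034652) = 0.113567
  u ← -0.100000 + (0.28/6)·(k1 + 2k2 + 2k3 + k4) = -0.034005
u(-0.32) ≈ -0.0340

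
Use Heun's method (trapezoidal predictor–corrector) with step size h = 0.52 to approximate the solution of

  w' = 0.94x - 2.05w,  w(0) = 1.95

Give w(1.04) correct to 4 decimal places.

0.8014

Heun: k1 = f(x_n, w_n); k2 = f(x_n + h, w_n + h·k1); w_{n+1} = w_n + (h/2)·(k1 + k2).
x=0.000000, w=1.950000:
  k1 = f(0.000000, 1.950000) = -3.997500
  k2 = f(0.520000, -0.128700) = 0.752635
  w ← 1.950000 + (0.52/2)·(-3.997500 + 0.752635) = 1.106335
x=0.520000, w=1.106335:
  k1 = f(0.520000, 1.106335) = -1.779187
  k2 = f(1.040000, 0.181158) = 0.606226
  w ← 1.106335 + (0.52/2)·(-1.779187 + 0.606226) = 0.801365
w(1.04) ≈ 0.8014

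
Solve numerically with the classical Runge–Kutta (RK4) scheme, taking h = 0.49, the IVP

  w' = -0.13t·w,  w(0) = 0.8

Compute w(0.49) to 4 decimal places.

0.7876

RK4: k1 = f(t_n, w_n); k2 = f(t_n + h/2, w_n + (h/2)·k1); k3 = f(t_n + h/2, w_n + (h/2)·k2); k4 = f(t_n + h, w_n + h·k3); w_{n+1} = w_n + (h/6)·(k1 + 2k2 + 2k3 + k4).
t=0.000000, w=0.800000:
  k1 = f(0.000000, 0.800000) = 0.000000
  k2 = f(0.245000, 0.800000) = -0.025480
  k3 = f(0.245000, 0.793757) = -0.025281
  k4 = f(0.490000, 0.787612) = -0.050171
  w ← 0.800000 + (0.49/6)·(k1 + 2k2 + 2k3 + k4) = 0.787612
w(0.49) ≈ 0.7876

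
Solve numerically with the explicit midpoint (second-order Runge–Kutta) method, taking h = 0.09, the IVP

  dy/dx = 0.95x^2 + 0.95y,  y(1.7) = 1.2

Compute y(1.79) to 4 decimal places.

1.5779

Midpoint: k1 = f(x_n, y_n); k2 = f(x_n + h/2, y_n + (h/2)·k1); y_{n+1} = y_n + h·k2.
x=1.700000, y=1.200000:
  k1 = f(1.700000, 1.200000) = 3.885500
  k2 = f(1.745000, 1.374848) = 4.198879
  y ← 1.200000 + 0.09·4.198879 = 1.577899
y(1.79) ≈ 1.5779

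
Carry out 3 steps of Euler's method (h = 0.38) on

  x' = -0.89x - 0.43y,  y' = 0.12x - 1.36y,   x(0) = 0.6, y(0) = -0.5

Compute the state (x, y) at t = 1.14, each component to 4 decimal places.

0.2462, -0.0234

Euler on (x,y): x_{n+1} = x_n + h·x', y_{n+1} = y_n + h·y'.
0.000000: (0.600000, -0.500000); f=(-0.319000, 0.752000) → (0.478780, -0.214240)
0.380000: (0.478780, -0.214240); f=(-0.333991, 0.348820) → (0.351863, -0.081688)
0.760000: (0.351863, -0.081688); f=(-0.278032, 0.153320) → (0.246211, -0.023427)
(x(1.14), y(1.14)) ≈ (0.2462, -0.0234)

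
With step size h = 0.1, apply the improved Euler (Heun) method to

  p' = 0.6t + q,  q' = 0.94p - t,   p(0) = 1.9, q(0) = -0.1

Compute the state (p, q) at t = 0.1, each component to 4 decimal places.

Heun on (p,q): k1 = f(t_n, state_n); k2 = f(t_n + h, state_n + h·k1); state_{n+1} = state_n + (h/2)·(k1 + k2).
0.000000: (1.900000, -0.100000)
  k1 = (-0.100000, 1.786000)
  predictor → (1.890000, 0.078600)
  k2 = (0.138600, 1.676600)
  → (1.901930, 0.073130)
(p(0.1), q(0.1)) ≈ (1.9019, 0.0731)

1.9019, 0.0731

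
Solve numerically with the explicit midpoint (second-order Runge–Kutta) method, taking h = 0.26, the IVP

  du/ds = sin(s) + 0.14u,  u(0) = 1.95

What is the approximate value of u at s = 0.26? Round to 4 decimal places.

Midpoint: k1 = f(s_n, u_n); k2 = f(s_n + h/2, u_n + (h/2)·k1); u_{n+1} = u_n + h·k2.
s=0.000000, u=1.950000:
  k1 = f(0.000000, 1.950000) = 0.273000
  k2 = f(0.130000, 1.985490) = 0.407603
  u ← 1.950000 + 0.26·0.407603 = 2.055977
u(0.26) ≈ 2.0560

2.0560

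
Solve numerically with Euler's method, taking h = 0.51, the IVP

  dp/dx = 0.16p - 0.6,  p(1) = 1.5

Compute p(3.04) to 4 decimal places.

0.6707

Euler: p_{n+1} = p_n + h·f(x_n, p_n).
x=1.000000, p=1.500000: f=-0.360000 → p ← 1.500000 + 0.51·(-0.360000) = 1.316400
x=1.510000, p=1.316400: f=-0.389376 → p ← 1.316400 + 0.51·(-0.389376) = 1.117818
x=2.020000, p=1.117818: f=-0.421149 → p ← 1.117818 + 0.51·(-0.421149) = 0.903032
x=2.530000, p=0.903032: f=-0.455515 → p ← 0.903032 + 0.51·(-0.455515) = 0.670720
p(3.04) ≈ 0.6707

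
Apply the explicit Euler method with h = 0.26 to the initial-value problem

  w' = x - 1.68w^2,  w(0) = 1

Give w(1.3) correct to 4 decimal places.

0.7158

Euler: w_{n+1} = w_n + h·f(x_n, w_n).
x=0.000000, w=1.000000: f=-1.680000 → w ← 1.000000 + 0.26·(-1.680000) = 0.563200
x=0.260000, w=0.563200: f=-0.272886 → w ← 0.563200 + 0.26·(-0.272886) = 0.492250
x=0.520000, w=0.492250: f=0.112920 → w ← 0.492250 + 0.26·0.112920 = 0.521609
x=0.780000, w=0.521609: f=0.322913 → w ← 0.521609 + 0.26·0.322913 = 0.605566
x=1.040000, w=0.605566: f=0.423927 → w ← 0.605566 + 0.26·0.423927 = 0.715787
w(1.3) ≈ 0.7158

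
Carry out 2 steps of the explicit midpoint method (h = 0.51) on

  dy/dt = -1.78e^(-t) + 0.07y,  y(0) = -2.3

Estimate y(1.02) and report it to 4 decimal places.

Midpoint: k1 = f(t_n, y_n); k2 = f(t_n + h/2, y_n + (h/2)·k1); y_{n+1} = y_n + h·k2.
t=0.000000, y=-2.300000:
  k1 = f(0.000000, -2.300000) = -1.941000
  k2 = f(0.255000, -2.794955) = -1.574998
  y ← -2.300000 + 0.51·(-1.574998) = -3.103249
t=0.510000, y=-3.103249:
  k1 = f(0.510000, -3.103249) = -1.286110
  k2 = f(0.765000, -3.431207) = -1.068479
  y ← -3.103249 + 0.51·(-1.068479) = -3.648173
y(1.02) ≈ -3.6482

-3.6482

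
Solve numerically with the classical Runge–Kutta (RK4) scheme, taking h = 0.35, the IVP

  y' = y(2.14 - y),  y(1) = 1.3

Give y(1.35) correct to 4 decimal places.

1.6391

RK4: k1 = f(x_n, y_n); k2 = f(x_n + h/2, y_n + (h/2)·k1); k3 = f(x_n + h/2, y_n + (h/2)·k2); k4 = f(x_n + h, y_n + h·k3); y_{n+1} = y_n + (h/6)·(k1 + 2k2 + 2k3 + k4).
x=1.000000, y=1.300000:
  k1 = f(1.000000, 1.300000) = 1.092000
  k2 = f(1.175000, 1.491100) = 0.967575
  k3 = f(1.175000, 1.469326) = 0.985439
  k4 = f(1.350000, 1.644904) = 0.814386
  y ← 1.300000 + (0.35/6)·(k1 + 2k2 + 2k3 + k4) = 1.639057
y(1.35) ≈ 1.6391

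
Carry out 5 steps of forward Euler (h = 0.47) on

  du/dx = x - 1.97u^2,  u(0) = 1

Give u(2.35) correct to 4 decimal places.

Euler: u_{n+1} = u_n + h·f(x_n, u_n).
x=0.000000, u=1.000000: f=-1.970000 → u ← 1.000000 + 0.47·(-1.970000) = 0.074100
x=0.470000, u=0.074100: f=0.459183 → u ← 0.074100 + 0.47·0.459183 = 0.289916
x=0.940000, u=0.289916: f=0.774419 → u ← 0.289916 + 0.47·0.774419 = 0.653893
x=1.410000, u=0.653893: f=0.567675 → u ← 0.653893 + 0.47·0.567675 = 0.920700
x=1.880000, u=0.920700: f=0.210052 → u ← 0.920700 + 0.47·0.210052 = 1.019425
u(2.35) ≈ 1.0194

1.0194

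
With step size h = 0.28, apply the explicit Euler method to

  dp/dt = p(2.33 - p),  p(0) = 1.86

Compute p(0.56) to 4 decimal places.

Euler: p_{n+1} = p_n + h·f(t_n, p_n).
t=0.000000, p=1.860000: f=0.874200 → p ← 1.860000 + 0.28·0.874200 = 2.104776
t=0.280000, p=2.104776: f=0.474046 → p ← 2.104776 + 0.28·0.474046 = 2.237509
p(0.56) ≈ 2.2375

2.2375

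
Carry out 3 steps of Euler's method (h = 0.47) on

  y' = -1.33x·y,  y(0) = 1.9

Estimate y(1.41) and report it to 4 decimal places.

0.5534

Euler: y_{n+1} = y_n + h·f(x_n, y_n).
x=0.000000, y=1.900000: f=0.000000 → y ← 1.900000 + 0.47·0.000000 = 1.900000
x=0.470000, y=1.900000: f=-1.187690 → y ← 1.900000 + 0.47·(-1.187690) = 1.341786
x=0.940000, y=1.341786: f=-1.677500 → y ← 1.341786 + 0.47·(-1.677500) = 0.553360
y(1.41) ≈ 0.5534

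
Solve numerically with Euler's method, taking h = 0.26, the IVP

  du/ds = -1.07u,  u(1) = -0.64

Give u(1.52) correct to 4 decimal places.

-0.3334

Euler: u_{n+1} = u_n + h·f(s_n, u_n).
s=1.000000, u=-0.640000: f=0.684800 → u ← -0.640000 + 0.26·0.684800 = -0.461952
s=1.260000, u=-0.461952: f=0.494289 → u ← -0.461952 + 0.26·0.494289 = -0.333437
u(1.52) ≈ -0.3334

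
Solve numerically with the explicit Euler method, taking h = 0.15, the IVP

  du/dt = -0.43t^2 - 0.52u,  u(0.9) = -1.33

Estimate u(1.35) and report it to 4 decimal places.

-1.2453

Euler: u_{n+1} = u_n + h·f(t_n, u_n).
t=0.900000, u=-1.330000: f=0.343300 → u ← -1.330000 + 0.15·0.343300 = -1.278505
t=1.050000, u=-1.278505: f=0.190748 → u ← -1.278505 + 0.15·0.190748 = -1.249893
t=1.200000, u=-1.249893: f=0.030744 → u ← -1.249893 + 0.15·0.030744 = -1.245281
u(1.35) ≈ -1.2453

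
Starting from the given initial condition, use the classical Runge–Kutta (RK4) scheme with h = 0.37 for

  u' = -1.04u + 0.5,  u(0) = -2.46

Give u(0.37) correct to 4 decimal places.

-1.5209

RK4: k1 = f(s_n, u_n); k2 = f(s_n + h/2, u_n + (h/2)·k1); k3 = f(s_n + h/2, u_n + (h/2)·k2); k4 = f(s_n + h, u_n + h·k3); u_{n+1} = u_n + (h/6)·(k1 + 2k2 + 2k3 + k4).
s=0.000000, u=-2.460000:
  k1 = f(0.000000, -2.460000) = 3.058400
  k2 = f(0.185000, -1.894196) = 2.469964
  k3 = f(0.185000, -2.003057) = 2.583179
  k4 = f(0.370000, -1.504224) = 2.064393
  u ← -2.460000 + (0.37/6)·(k1 + 2k2 + 2k3 + k4) = -1.520874
u(0.37) ≈ -1.5209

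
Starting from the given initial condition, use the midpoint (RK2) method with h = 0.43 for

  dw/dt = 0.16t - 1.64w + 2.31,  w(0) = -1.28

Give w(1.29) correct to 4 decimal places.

1.0529

Midpoint: k1 = f(t_n, w_n); k2 = f(t_n + h/2, w_n + (h/2)·k1); w_{n+1} = w_n + h·k2.
t=0.000000, w=-1.280000:
  k1 = f(0.000000, -1.280000) = 4.409200
  k2 = f(0.215000, -0.332022) = 2.888916
  w ← -1.280000 + 0.43·2.888916 = -0.037766
t=0.430000, w=-0.037766:
  k1 = f(0.430000, -0.037766) = 2.440736
  k2 = f(0.645000, 0.486992) = 1.614533
  w ← -0.037766 + 0.43·1.614533 = 0.656483
t=0.860000, w=0.656483:
  k1 = f(0.860000, 0.656483) = 1.370968
  k2 = f(1.075000, 0.951241) = 0.921965
  w ← 0.656483 + 0.43·0.921965 = 1.052928
w(1.29) ≈ 1.0529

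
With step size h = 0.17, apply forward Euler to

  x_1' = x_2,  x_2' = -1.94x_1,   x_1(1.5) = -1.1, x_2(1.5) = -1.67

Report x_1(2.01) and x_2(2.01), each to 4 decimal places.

-1.7508, -0.3211

Euler on (x_1,x_2): x_1_{n+1} = x_1_n + h·x_1', x_2_{n+1} = x_2_n + h·x_2'.
1.500000: (-1.100000, -1.670000); f=(-1.670000, 2.134000) → (-1.383900, -1.307220)
1.670000: (-1.383900, -1.307220); f=(-1.307220, 2.684766) → (-1.606127, -0.850810)
1.840000: (-1.606127, -0.850810); f=(-0.850810, 3.115887) → (-1.750765, -0.321109)
(x_1(2.01), x_2(2.01)) ≈ (-1.7508, -0.3211)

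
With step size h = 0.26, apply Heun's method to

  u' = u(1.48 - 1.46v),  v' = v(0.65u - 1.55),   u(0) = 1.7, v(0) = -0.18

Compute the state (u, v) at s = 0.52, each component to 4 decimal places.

Heun on (u,v): k1 = f(s_n, state_n); k2 = f(s_n + h, state_n + h·k1); state_{n+1} = state_n + (h/2)·(k1 + k2).
0.000000: (1.700000, -0.180000)
  k1 = (2.962760, 0.080100)
  predictor → (2.470318, -0.159174)
  k2 = (4.230157, -0.008867)
  → (2.635079, -0.170740)
0.260000: (2.635079, -0.170740)
  k1 = (4.556790, -0.027797)
  predictor → (3.819845, -0.177967)
  k2 = (6.645886, -0.166025)
  → (4.091427, -0.195937)
(u(0.52), v(0.52)) ≈ (4.0914, -0.1959)

4.0914, -0.1959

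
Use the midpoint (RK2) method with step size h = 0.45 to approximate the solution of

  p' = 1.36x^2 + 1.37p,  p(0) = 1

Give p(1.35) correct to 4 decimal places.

7.4970

Midpoint: k1 = f(x_n, p_n); k2 = f(x_n + h/2, p_n + (h/2)·k1); p_{n+1} = p_n + h·k2.
x=0.000000, p=1.000000:
  k1 = f(0.000000, 1.000000) = 1.370000
  k2 = f(0.225000, 1.308250) = 1.861153
  p ← 1.000000 + 0.45·1.861153 = 1.837519
x=0.450000, p=1.837519:
  k1 = f(0.450000, 1.837519) = 2.792801
  k2 = f(0.675000, 2.465899) = 3.997931
  p ← 1.837519 + 0.45·3.997931 = 3.636588
x=0.900000, p=3.636588:
  k1 = f(0.900000, 3.636588) = 6.083725
  k2 = f(1.125000, 5.005426) = 8.578683
  p ← 3.636588 + 0.45·8.578683 = 7.496995
p(1.35) ≈ 7.4970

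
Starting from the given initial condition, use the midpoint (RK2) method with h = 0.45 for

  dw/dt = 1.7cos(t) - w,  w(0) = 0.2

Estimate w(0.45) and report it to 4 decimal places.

Midpoint: k1 = f(t_n, w_n); k2 = f(t_n + h/2, w_n + (h/2)·k1); w_{n+1} = w_n + h·k2.
t=0.000000, w=0.200000:
  k1 = f(0.000000, 0.200000) = 1.500000
  k2 = f(0.225000, 0.537500) = 1.119650
  w ← 0.200000 + 0.45·1.119650 = 0.703842
w(0.45) ≈ 0.7038

0.7038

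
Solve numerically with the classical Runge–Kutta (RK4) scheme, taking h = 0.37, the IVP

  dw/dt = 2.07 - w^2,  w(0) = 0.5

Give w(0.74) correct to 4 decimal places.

RK4: k1 = f(t_n, w_n); k2 = f(t_n + h/2, w_n + (h/2)·k1); k3 = f(t_n + h/2, w_n + (h/2)·k2); k4 = f(t_n + h, w_n + h·k3); w_{n+1} = w_n + (h/6)·(k1 + 2k2 + 2k3 + k4).
t=0.000000, w=0.500000:
  k1 = f(0.000000, 0.500000) = 1.820000
  k2 = f(0.185000, 0.836700) = 1.369933
  k3 = f(0.185000, 0.753438) = 1.502332
  k4 = f(0.370000, 1.055863) = 0.955154
  w ← 0.500000 + (0.37/6)·(k1 + 2k2 + 2k3 + k4) = 1.025380
t=0.370000, w=1.025380:
  k1 = f(0.370000, 1.025380) = 1.018595
  k2 = f(0.555000, 1.213821) = 0.596640
  k3 = f(0.555000, 1.135759) = 0.780052
  k4 = f(0.740000, 1.314000) = 0.343405
  w ← 1.025380 + (0.37/6)·(k1 + 2k2 + 2k3 + k4) = 1.279162
w(0.74) ≈ 1.2792

1.2792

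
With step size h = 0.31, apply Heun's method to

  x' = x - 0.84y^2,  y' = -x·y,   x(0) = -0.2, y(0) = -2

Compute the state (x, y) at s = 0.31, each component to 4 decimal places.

-1.5412, -2.4912

Heun on (x,y): k1 = f(s_n, state_n); k2 = f(s_n + h, state_n + h·k1); state_{n+1} = state_n + (h/2)·(k1 + k2).
0.000000: (-0.200000, -2.000000)
  k1 = (-3.560000, -0.400000)
  predictor → (-1.303600, -2.124000)
  k2 = (-5.093156, -2.768846)
  → (-1.541239, -2.491171)
(x(0.31), y(0.31)) ≈ (-1.5412, -2.4912)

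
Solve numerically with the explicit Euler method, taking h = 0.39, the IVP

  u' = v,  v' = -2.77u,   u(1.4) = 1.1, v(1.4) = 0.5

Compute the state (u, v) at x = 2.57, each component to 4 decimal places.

Euler on (u,v): u_{n+1} = u_n + h·u', v_{n+1} = v_n + h·v'.
1.400000: (1.100000, 0.500000); f=(0.500000, -3.047000) → (1.295000, -0.688330)
1.790000: (1.295000, -0.688330); f=(-0.688330, -3.587150) → (1.026551, -2.087319)
2.180000: (1.026551, -2.087319); f=(-2.087319, -2.843547) → (0.212497, -3.196302)
(u(2.57), v(2.57)) ≈ (0.2125, -3.1963)

0.2125, -3.1963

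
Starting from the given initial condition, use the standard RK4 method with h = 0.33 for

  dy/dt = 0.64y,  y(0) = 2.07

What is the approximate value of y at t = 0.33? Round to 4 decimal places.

2.5568

RK4: k1 = f(t_n, y_n); k2 = f(t_n + h/2, y_n + (h/2)·k1); k3 = f(t_n + h/2, y_n + (h/2)·k2); k4 = f(t_n + h, y_n + h·k3); y_{n+1} = y_n + (h/6)·(k1 + 2k2 + 2k3 + k4).
t=0.000000, y=2.070000:
  k1 = f(0.000000, 2.070000) = 1.324800
  k2 = f(0.165000, 2.288592) = 1.464699
  k3 = f(0.165000, 2.311675) = 1.479472
  k4 = f(0.330000, 2.558226) = 1.637265
  y ← 2.070000 + (0.33/6)·(k1 + 2k2 + 2k3 + k4) = 2.556772
y(0.33) ≈ 2.5568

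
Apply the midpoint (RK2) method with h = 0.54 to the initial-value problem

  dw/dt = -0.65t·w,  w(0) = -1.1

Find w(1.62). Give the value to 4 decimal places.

Midpoint: k1 = f(t_n, w_n); k2 = f(t_n + h/2, w_n + (h/2)·k1); w_{n+1} = w_n + h·k2.
t=0.000000, w=-1.100000:
  k1 = f(0.000000, -1.100000) = 0.000000
  k2 = f(0.270000, -1.100000) = 0.193050
  w ← -1.100000 + 0.54·0.193050 = -0.995753
t=0.540000, w=-0.995753:
  k1 = f(0.540000, -0.995753) = 0.349509
  k2 = f(0.810000, -0.901385) = 0.474579
  w ← -0.995753 + 0.54·0.474579 = -0.739480
t=1.080000, w=-0.739480:
  k1 = f(1.080000, -0.739480) = 0.519115
  k2 = f(1.350000, -0.599319) = 0.525902
  w ← -0.739480 + 0.54·0.525902 = -0.455493
w(1.62) ≈ -0.4555

-0.4555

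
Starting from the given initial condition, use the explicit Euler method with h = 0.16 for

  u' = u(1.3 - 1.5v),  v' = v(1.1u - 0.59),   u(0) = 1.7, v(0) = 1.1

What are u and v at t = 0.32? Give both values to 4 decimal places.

1.4282, 1.5745

Euler on (u,v): u_{n+1} = u_n + h·u', v_{n+1} = v_n + h·v'.
0.000000: (1.700000, 1.100000); f=(-0.595000, 1.408000) → (1.604800, 1.325280)
0.160000: (1.604800, 1.325280); f=(-1.103974, 1.557575) → (1.428164, 1.574492)
(u(0.32), v(0.32)) ≈ (1.4282, 1.5745)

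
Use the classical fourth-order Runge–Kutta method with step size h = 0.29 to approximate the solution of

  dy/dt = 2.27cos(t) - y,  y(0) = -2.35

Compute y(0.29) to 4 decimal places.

-1.1956

RK4: k1 = f(t_n, y_n); k2 = f(t_n + h/2, y_n + (h/2)·k1); k3 = f(t_n + h/2, y_n + (h/2)·k2); k4 = f(t_n + h, y_n + h·k3); y_{n+1} = y_n + (h/6)·(k1 + 2k2 + 2k3 + k4).
t=0.000000, y=-2.350000:
  k1 = f(0.000000, -2.350000) = 4.620000
  k2 = f(0.145000, -1.680100) = 3.926278
  k3 = f(0.145000, -1.780690) = 4.026868
  k4 = f(0.290000, -1.182208) = 3.357422
  y ← -2.350000 + (0.29/6)·(k1 + 2k2 + 2k3 + k4) = -1.195620
y(0.29) ≈ -1.1956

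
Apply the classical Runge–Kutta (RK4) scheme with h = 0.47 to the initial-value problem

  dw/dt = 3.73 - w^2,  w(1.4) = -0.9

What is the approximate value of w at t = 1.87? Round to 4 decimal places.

0.7254

RK4: k1 = f(t_n, w_n); k2 = f(t_n + h/2, w_n + (h/2)·k1); k3 = f(t_n + h/2, w_n + (h/2)·k2); k4 = f(t_n + h, w_n + h·k3); w_{n+1} = w_n + (h/6)·(k1 + 2k2 + 2k3 + k4).
t=1.400000, w=-0.900000:
  k1 = f(1.400000, -0.900000) = 2.920000
  k2 = f(1.635000, -0.213800) = 3.684290
  k3 = f(1.635000, -0.034192) = 3.728831
  k4 = f(1.870000, 0.852551) = 3.003158
  w ← -0.900000 + (0.47/6)·(k1 + 2k2 + 2k3 + k4) = 0.725370
w(1.87) ≈ 0.7254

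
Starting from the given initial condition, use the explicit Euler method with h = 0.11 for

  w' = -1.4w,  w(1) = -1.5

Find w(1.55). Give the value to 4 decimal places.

Euler: w_{n+1} = w_n + h·f(x_n, w_n).
x=1.000000, w=-1.500000: f=2.100000 → w ← -1.500000 + 0.11·2.100000 = -1.269000
x=1.110000, w=-1.269000: f=1.776600 → w ← -1.269000 + 0.11·1.776600 = -1.073574
x=1.220000, w=-1.073574: f=1.503004 → w ← -1.073574 + 0.11·1.503004 = -0.908244
x=1.330000, w=-0.908244: f=1.271541 → w ← -0.908244 + 0.11·1.271541 = -0.768374
x=1.440000, w=-0.768374: f=1.075724 → w ← -0.768374 + 0.11·1.075724 = -0.650044
w(1.55) ≈ -0.6500

-0.6500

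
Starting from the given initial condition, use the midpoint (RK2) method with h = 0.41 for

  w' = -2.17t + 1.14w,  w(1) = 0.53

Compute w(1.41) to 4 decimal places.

Midpoint: k1 = f(t_n, w_n); k2 = f(t_n + h/2, w_n + (h/2)·k1); w_{n+1} = w_n + h·k2.
t=1.000000, w=0.530000:
  k1 = f(1.000000, 0.530000) = -1.565800
  k2 = f(1.205000, 0.209011) = -2.376577
  w ← 0.530000 + 0.41·(-2.376577) = -0.444397
w(1.41) ≈ -0.4444

-0.4444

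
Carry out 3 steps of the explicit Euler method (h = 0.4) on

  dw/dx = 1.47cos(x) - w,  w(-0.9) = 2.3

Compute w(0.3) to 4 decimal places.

Euler: w_{n+1} = w_n + h·f(x_n, w_n).
x=-0.900000, w=2.300000: f=-1.386233 → w ← 2.300000 + 0.4·(-1.386233) = 1.745507
x=-0.500000, w=1.745507: f=-0.455460 → w ← 1.745507 + 0.4·(-0.455460) = 1.563323
x=-0.100000, w=1.563323: f=-0.100666 → w ← 1.563323 + 0.4·(-0.100666) = 1.523056
w(0.3) ≈ 1.5231

1.5231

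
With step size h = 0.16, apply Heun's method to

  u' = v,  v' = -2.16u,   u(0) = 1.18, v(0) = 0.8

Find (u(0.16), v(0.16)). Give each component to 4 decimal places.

Heun on (u,v): k1 = f(s_n, state_n); k2 = f(s_n + h, state_n + h·k1); state_{n+1} = state_n + (h/2)·(k1 + k2).
0.000000: (1.180000, 0.800000)
  k1 = (0.800000, -2.548800)
  predictor → (1.308000, 0.392192)
  k2 = (0.392192, -2.825280)
  → (1.275375, 0.370074)
(u(0.16), v(0.16)) ≈ (1.2754, 0.3701)

1.2754, 0.3701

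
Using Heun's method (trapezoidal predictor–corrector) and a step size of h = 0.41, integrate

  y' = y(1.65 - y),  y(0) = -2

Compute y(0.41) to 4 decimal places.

-10.2960

Heun: k1 = f(t_n, y_n); k2 = f(t_n + h, y_n + h·k1); y_{n+1} = y_n + (h/2)·(k1 + k2).
t=0.000000, y=-2.000000:
  k1 = f(0.000000, -2.000000) = -7.300000
  k2 = f(0.410000, -4.993000) = -33.168499
  y ← -2.000000 + (0.41/2)·(-7.300000 + (-33.168499)) = -10.296042
y(0.41) ≈ -10.2960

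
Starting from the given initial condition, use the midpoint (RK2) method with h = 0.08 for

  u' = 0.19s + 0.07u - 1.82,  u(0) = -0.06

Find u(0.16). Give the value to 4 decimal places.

Midpoint: k1 = f(s_n, u_n); k2 = f(s_n + h/2, u_n + (h/2)·k1); u_{n+1} = u_n + h·k2.
s=0.000000, u=-0.060000:
  k1 = f(0.000000, -0.060000) = -1.824200
  k2 = f(0.040000, -0.132968) = -1.821708
  u ← -0.060000 + 0.08·(-1.821708) = -0.205737
s=0.080000, u=-0.205737:
  k1 = f(0.080000, -0.205737) = -1.819202
  k2 = f(0.120000, -0.278505) = -1.816695
  u ← -0.205737 + 0.08·(-1.816695) = -0.351072
u(0.16) ≈ -0.3511

-0.3511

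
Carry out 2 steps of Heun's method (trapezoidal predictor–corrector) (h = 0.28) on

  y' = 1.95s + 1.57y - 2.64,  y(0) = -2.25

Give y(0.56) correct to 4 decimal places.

-7.2165

Heun: k1 = f(s_n, y_n); k2 = f(s_n + h, y_n + h·k1); y_{n+1} = y_n + (h/2)·(k1 + k2).
s=0.000000, y=-2.250000:
  k1 = f(0.000000, -2.250000) = -6.172500
  k2 = f(0.280000, -3.978300) = -8.339931
  y ← -2.250000 + (0.28/2)·(-6.172500 + (-8.339931)) = -4.281740
s=0.280000, y=-4.281740:
  k1 = f(0.280000, -4.281740) = -8.816332
  k2 = f(0.560000, -6.750313) = -12.145992
  y ← -4.281740 + (0.28/2)·(-8.816332 + (-12.145992)) = -7.216466
y(0.56) ≈ -7.2165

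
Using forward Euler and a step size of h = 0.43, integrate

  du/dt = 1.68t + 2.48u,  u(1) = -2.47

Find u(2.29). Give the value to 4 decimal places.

Euler: u_{n+1} = u_n + h·f(t_n, u_n).
t=1.000000, u=-2.470000: f=-4.445600 → u ← -2.470000 + 0.43·(-4.445600) = -4.381608
t=1.430000, u=-4.381608: f=-8.463988 → u ← -4.381608 + 0.43·(-8.463988) = -8.021123
t=1.860000, u=-8.021123: f=-16.767584 → u ← -8.021123 + 0.43·(-16.767584) = -15.231184
u(2.29) ≈ -15.2312

-15.2312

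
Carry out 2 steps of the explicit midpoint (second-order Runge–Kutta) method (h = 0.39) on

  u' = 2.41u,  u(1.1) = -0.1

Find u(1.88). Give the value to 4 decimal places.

Midpoint: k1 = f(x_n, u_n); k2 = f(x_n + h/2, u_n + (h/2)·k1); u_{n+1} = u_n + h·k2.
x=1.100000, u=-0.100000:
  k1 = f(1.100000, -0.100000) = -0.241000
  k2 = f(1.295000, -0.146995) = -0.354258
  u ← -0.100000 + 0.39·(-0.354258) = -0.238161
x=1.490000, u=-0.238161:
  k1 = f(1.490000, -0.238161) = -0.573967
  k2 = f(1.685000, -0.350084) = -0.843703
  u ← -0.238161 + 0.39·(-0.843703) = -0.567205
u(1.88) ≈ -0.5672

-0.5672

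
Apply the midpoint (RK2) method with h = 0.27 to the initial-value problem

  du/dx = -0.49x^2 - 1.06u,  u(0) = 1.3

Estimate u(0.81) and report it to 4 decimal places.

0.4875

Midpoint: k1 = f(x_n, u_n); k2 = f(x_n + h/2, u_n + (h/2)·k1); u_{n+1} = u_n + h·k2.
x=0.000000, u=1.300000:
  k1 = f(0.000000, 1.300000) = -1.378000
  k2 = f(0.135000, 1.113970) = -1.189738
  u ← 1.300000 + 0.27·(-1.189738) = 0.978771
x=0.270000, u=0.978771:
  k1 = f(0.270000, 0.978771) = -1.073218
  k2 = f(0.405000, 0.833886) = -0.964292
  u ← 0.978771 + 0.27·(-0.964292) = 0.718412
x=0.540000, u=0.718412:
  k1 = f(0.540000, 0.718412) = -0.904401
  k2 = f(0.675000, 0.596318) = -0.855353
  u ← 0.718412 + 0.27·(-0.855353) = 0.487467
u(0.81) ≈ 0.4875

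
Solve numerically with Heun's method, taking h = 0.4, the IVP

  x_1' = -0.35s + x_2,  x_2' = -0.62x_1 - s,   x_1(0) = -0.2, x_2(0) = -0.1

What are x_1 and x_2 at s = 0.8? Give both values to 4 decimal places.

-0.4115, -0.2883

Heun on (x_1,x_2): k1 = f(s_n, state_n); k2 = f(s_n + h, state_n + h·k1); state_{n+1} = state_n + (h/2)·(k1 + k2).
0.000000: (-0.200000, -0.100000)
  k1 = (-0.100000, 0.124000)
  predictor → (-0.240000, -0.050400)
  k2 = (-0.190400, -0.251200)
  → (-0.258080, -0.125440)
0.400000: (-0.258080, -0.125440)
  k1 = (-0.265440, -0.239990)
  predictor → (-0.364256, -0.221436)
  k2 = (-0.501436, -0.574161)
  → (-0.411455, -0.288270)
(x_1(0.8), x_2(0.8)) ≈ (-0.4115, -0.2883)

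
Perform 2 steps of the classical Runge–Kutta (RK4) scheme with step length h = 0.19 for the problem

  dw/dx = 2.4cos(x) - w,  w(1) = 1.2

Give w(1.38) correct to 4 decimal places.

1.0925

RK4: k1 = f(x_n, w_n); k2 = f(x_n + h/2, w_n + (h/2)·k1); k3 = f(x_n + h/2, w_n + (h/2)·k2); k4 = f(x_n + h, w_n + h·k3); w_{n+1} = w_n + (h/6)·(k1 + 2k2 + 2k3 + k4).
x=1.000000, w=1.200000:
  k1 = f(1.000000, 1.200000) = 0.096726
  k2 = f(1.095000, 1.209189) = -0.109877
  k3 = f(1.095000, 1.189562) = -0.090250
  k4 = f(1.190000, 1.182852) = -0.290869
  w ← 1.200000 + (0.19/6)·(k1 + 2k2 + 2k3 + k4) = 1.181177
x=1.190000, w=1.181177:
  k1 = f(1.190000, 1.181177) = -0.289194
  k2 = f(1.285000, 1.153704) = -0.477092
  k3 = f(1.285000, 1.135854) = -0.459242
  k4 = f(1.380000, 1.093921) = -0.638783
  w ← 1.181177 + (0.19/6)·(k1 + 2k2 + 2k3 + k4) = 1.092490
w(1.38) ≈ 1.0925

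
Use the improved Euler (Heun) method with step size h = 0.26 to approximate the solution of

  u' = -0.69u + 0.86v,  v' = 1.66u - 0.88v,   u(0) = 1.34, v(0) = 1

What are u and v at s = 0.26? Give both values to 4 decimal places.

Heun on (u,v): k1 = f(s_n, state_n); k2 = f(s_n + h, state_n + h·k1); state_{n+1} = state_n + (h/2)·(k1 + k2).
0.000000: (1.340000, 1.000000)
  k1 = (-0.064600, 1.344400)
  predictor → (1.323204, 1.349544)
  k2 = (0.247597, 1.008920)
  → (1.363790, 1.305932)
(u(0.26), v(0.26)) ≈ (1.3638, 1.3059)

1.3638, 1.3059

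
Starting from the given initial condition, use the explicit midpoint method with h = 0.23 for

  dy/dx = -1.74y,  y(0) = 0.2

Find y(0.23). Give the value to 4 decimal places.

Midpoint: k1 = f(x_n, y_n); k2 = f(x_n + h/2, y_n + (h/2)·k1); y_{n+1} = y_n + h·k2.
x=0.000000, y=0.200000:
  k1 = f(0.000000, 0.200000) = -0.348000
  k2 = f(0.115000, 0.159980) = -0.278365
  y ← 0.200000 + 0.23·(-0.278365) = 0.135976
y(0.23) ≈ 0.1360

0.1360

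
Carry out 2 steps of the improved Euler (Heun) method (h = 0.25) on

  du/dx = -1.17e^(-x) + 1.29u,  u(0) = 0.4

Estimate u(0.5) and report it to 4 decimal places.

Heun: k1 = f(x_n, u_n); k2 = f(x_n + h, u_n + h·k1); u_{n+1} = u_n + (h/2)·(k1 + k2).
x=0.000000, u=0.400000:
  k1 = f(0.000000, 0.400000) = -0.654000
  k2 = f(0.250000, 0.236500) = -0.606112
  u ← 0.400000 + (0.25/2)·(-0.654000 + (-0.606112)) = 0.242486
x=0.250000, u=0.242486:
  k1 = f(0.250000, 0.242486) = -0.598390
  k2 = f(0.500000, 0.092889) = -0.589815
  u ← 0.242486 + (0.25/2)·(-0.598390 + (-0.589815)) = 0.093960
u(0.5) ≈ 0.0940

0.0940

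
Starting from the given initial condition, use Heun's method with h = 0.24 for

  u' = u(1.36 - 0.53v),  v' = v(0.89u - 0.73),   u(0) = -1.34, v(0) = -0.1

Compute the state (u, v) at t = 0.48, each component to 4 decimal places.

-2.5887, -0.0348

Heun on (u,v): k1 = f(t_n, state_n); k2 = f(t_n + h, state_n + h·k1); state_{n+1} = state_n + (h/2)·(k1 + k2).
0.000000: (-1.340000, -0.100000)
  k1 = (-1.893420, 0.192260)
  predictor → (-1.794421, -0.053858)
  k2 = (-2.491633, 0.125328)
  → (-1.866206, -0.061889)
0.240000: (-1.866206, -0.061889)
  k1 = (-2.599255, 0.147973)
  predictor → (-2.490028, -0.026376)
  k2 = (-3.421246, 0.077707)
  → (-2.588666, -0.034808)
(u(0.48), v(0.48)) ≈ (-2.5887, -0.0348)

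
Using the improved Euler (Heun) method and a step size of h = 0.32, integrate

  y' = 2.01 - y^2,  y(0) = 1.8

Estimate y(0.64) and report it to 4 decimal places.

1.5133

Heun: k1 = f(x_n, y_n); k2 = f(x_n + h, y_n + h·k1); y_{n+1} = y_n + (h/2)·(k1 + k2).
x=0.000000, y=1.800000:
  k1 = f(0.000000, 1.800000) = -1.230000
  k2 = f(0.320000, 1.406400) = 0.032039
  y ← 1.800000 + (0.32/2)·(-1.230000 + 0.032039) = 1.608326
x=0.320000, y=1.608326:
  k1 = f(0.320000, 1.608326) = -0.576713
  k2 = f(0.640000, 1.423778) = -0.017144
  y ← 1.608326 + (0.32/2)·(-0.576713 + (-0.017144)) = 1.513309
y(0.64) ≈ 1.5133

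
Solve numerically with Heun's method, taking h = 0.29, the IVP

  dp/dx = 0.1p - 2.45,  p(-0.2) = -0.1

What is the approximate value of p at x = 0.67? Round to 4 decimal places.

-2.3357

Heun: k1 = f(x_n, p_n); k2 = f(x_n + h, p_n + h·k1); p_{n+1} = p_n + (h/2)·(k1 + k2).
x=-0.200000, p=-0.100000:
  k1 = f(-0.200000, -0.100000) = -2.460000
  k2 = f(0.090000, -0.813400) = -2.531340
  p ← -0.100000 + (0.29/2)·(-2.460000 + (-2.531340)) = -0.823744
x=0.090000, p=-0.823744:
  k1 = f(0.090000, -0.823744) = -2.532374
  k2 = f(0.380000, -1.558133) = -2.605813
  p ← -0.823744 + (0.29/2)·(-2.532374 + (-2.605813)) = -1.568782
x=0.380000, p=-1.568782:
  k1 = f(0.380000, -1.568782) = -2.606878
  k2 = f(0.670000, -2.324776) = -2.682478
  p ← -1.568782 + (0.29/2)·(-2.606878 + (-2.682478)) = -2.335738
p(0.67) ≈ -2.3357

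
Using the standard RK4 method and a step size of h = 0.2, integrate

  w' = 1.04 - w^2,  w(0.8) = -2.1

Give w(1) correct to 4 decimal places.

RK4: k1 = f(x_n, w_n); k2 = f(x_n + h/2, w_n + (h/2)·k1); k3 = f(x_n + h/2, w_n + (h/2)·k2); k4 = f(x_n + h, w_n + h·k3); w_{n+1} = w_n + (h/6)·(k1 + 2k2 + 2k3 + k4).
x=0.800000, w=-2.100000:
  k1 = f(0.800000, -2.100000) = -3.370000
  k2 = f(0.900000, -2.437000) = -4.898969
  k3 = f(0.900000, -2.589897) = -5.667566
  k4 = f(1.000000, -3.233513) = -9.415608
  w ← -2.100000 + (0.2/6)·(k1 + 2k2 + 2k3 + k4) = -3.230623
w(1) ≈ -3.2306

-3.2306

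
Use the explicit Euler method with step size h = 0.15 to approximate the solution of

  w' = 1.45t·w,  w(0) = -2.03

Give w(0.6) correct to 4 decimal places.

Euler: w_{n+1} = w_n + h·f(t_n, w_n).
t=0.000000, w=-2.030000: f=0.000000 → w ← -2.030000 + 0.15·0.000000 = -2.030000
t=0.150000, w=-2.030000: f=-0.441525 → w ← -2.030000 + 0.15·(-0.441525) = -2.096229
t=0.300000, w=-2.096229: f=-0.911860 → w ← -2.096229 + 0.15·(-0.911860) = -2.233008
t=0.450000, w=-2.233008: f=-1.457038 → w ← -2.233008 + 0.15·(-1.457038) = -2.451563
w(0.6) ≈ -2.4516

-2.4516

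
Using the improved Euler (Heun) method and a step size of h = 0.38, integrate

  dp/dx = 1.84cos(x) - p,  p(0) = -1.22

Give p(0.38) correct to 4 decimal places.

-0.3031

Heun: k1 = f(x_n, p_n); k2 = f(x_n + h, p_n + h·k1); p_{n+1} = p_n + (h/2)·(k1 + k2).
x=0.000000, p=-1.220000:
  k1 = f(0.000000, -1.220000) = 3.060000
  k2 = f(0.380000, -0.057200) = 1.765943
  p ← -1.220000 + (0.38/2)·(3.060000 + 1.765943) = -0.303071
p(0.38) ≈ -0.3031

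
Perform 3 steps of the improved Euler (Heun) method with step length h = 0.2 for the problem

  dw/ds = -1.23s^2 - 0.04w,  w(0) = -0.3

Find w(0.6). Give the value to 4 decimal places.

Heun: k1 = f(s_n, w_n); k2 = f(s_n + h, w_n + h·k1); w_{n+1} = w_n + (h/2)·(k1 + k2).
s=0.000000, w=-0.300000:
  k1 = f(0.000000, -0.300000) = 0.012000
  k2 = f(0.200000, -0.297600) = -0.037296
  w ← -0.300000 + (0.2/2)·(0.012000 + (-0.037296)) = -0.302530
s=0.200000, w=-0.302530:
  k1 = f(0.200000, -0.302530) = -0.037099
  k2 = f(0.400000, -0.309949) = -0.184402
  w ← -0.302530 + (0.2/2)·(-0.037099 + (-0.184402)) = -0.324680
s=0.400000, w=-0.324680:
  k1 = f(0.400000, -0.324680) = -0.183813
  k2 = f(0.600000, -0.361442) = -0.428342
  w ← -0.324680 + (0.2/2)·(-0.183813 + (-0.428342)) = -0.385895
w(0.6) ≈ -0.3859

-0.3859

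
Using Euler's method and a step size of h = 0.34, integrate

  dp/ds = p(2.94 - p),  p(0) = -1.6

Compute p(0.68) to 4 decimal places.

-13.7693

Euler: p_{n+1} = p_n + h·f(s_n, p_n).
s=0.000000, p=-1.600000: f=-7.264000 → p ← -1.600000 + 0.34·(-7.264000) = -4.069760
s=0.340000, p=-4.069760: f=-28.528041 → p ← -4.069760 + 0.34·(-28.528041) = -13.769294
p(0.68) ≈ -13.7693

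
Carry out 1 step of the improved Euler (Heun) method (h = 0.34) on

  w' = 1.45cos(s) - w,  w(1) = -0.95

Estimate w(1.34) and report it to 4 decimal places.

-0.5376

Heun: k1 = f(s_n, w_n); k2 = f(s_n + h, w_n + h·k1); w_{n+1} = w_n + (h/2)·(k1 + k2).
s=1.000000, w=-0.950000:
  k1 = f(1.000000, -0.950000) = 1.733438
  k2 = f(1.340000, -0.360631) = 0.692323
  w ← -0.950000 + (0.34/2)·(1.733438 + 0.692323) = -0.537621
w(1.34) ≈ -0.5376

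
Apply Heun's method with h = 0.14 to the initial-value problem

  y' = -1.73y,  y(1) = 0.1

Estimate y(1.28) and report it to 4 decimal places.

0.0620

Heun: k1 = f(x_n, y_n); k2 = f(x_n + h, y_n + h·k1); y_{n+1} = y_n + (h/2)·(k1 + k2).
x=1.000000, y=0.100000:
  k1 = f(1.000000, 0.100000) = -0.173000
  k2 = f(1.140000, 0.075780) = -0.131099
  y ← 0.100000 + (0.14/2)·(-0.173000 + (-0.131099)) = 0.078713
x=1.140000, y=0.078713:
  k1 = f(1.140000, 0.078713) = -0.136174
  k2 = f(1.280000, 0.059649) = -0.103192
  y ← 0.078713 + (0.14/2)·(-0.136174 + (-0.103192)) = 0.061957
y(1.28) ≈ 0.0620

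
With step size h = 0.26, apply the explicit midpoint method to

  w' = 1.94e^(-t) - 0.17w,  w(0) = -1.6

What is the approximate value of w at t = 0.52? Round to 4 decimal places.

Midpoint: k1 = f(t_n, w_n); k2 = f(t_n + h/2, w_n + (h/2)·k1); w_{n+1} = w_n + h·k2.
t=0.000000, w=-1.600000:
  k1 = f(0.000000, -1.600000) = 2.212000
  k2 = f(0.130000, -1.312440) = 1.926620
  w ← -1.600000 + 0.26·1.926620 = -1.099079
t=0.260000, w=-1.099079:
  k1 = f(0.260000, -1.099079) = 1.682683
  k2 = f(0.390000, -0.880330) = 1.463146
  w ← -1.099079 + 0.26·1.463146 = -0.718661
w(0.52) ≈ -0.7187

-0.7187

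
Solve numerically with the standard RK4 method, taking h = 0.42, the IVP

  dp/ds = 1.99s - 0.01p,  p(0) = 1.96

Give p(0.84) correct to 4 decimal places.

2.6437

RK4: k1 = f(s_n, p_n); k2 = f(s_n + h/2, p_n + (h/2)·k1); k3 = f(s_n + h/2, p_n + (h/2)·k2); k4 = f(s_n + h, p_n + h·k3); p_{n+1} = p_n + (h/6)·(k1 + 2k2 + 2k3 + k4).
s=0.000000, p=1.960000:
  k1 = f(0.000000, 1.960000) = -0.019600
  k2 = f(0.210000, 1.955884) = 0.398341
  k3 = f(0.210000, 2.043652) = 0.397463
  k4 = f(0.420000, 2.126935) = 0.814531
  p ← 1.960000 + (0.42/6)·(k1 + 2k2 + 2k3 + k4) = 2.127058
s=0.420000, p=2.127058:
  k1 = f(0.420000, 2.127058) = 0.814529
  k2 = f(0.630000, 2.298109) = 1.230719
  k3 = f(0.630000, 2.385509) = 1.229845
  k4 = f(0.840000, 2.643593) = 1.645164
  p ← 2.127058 + (0.42/6)·(k1 + 2k2 + 2k3 + k4) = 2.643715
p(0.84) ≈ 2.6437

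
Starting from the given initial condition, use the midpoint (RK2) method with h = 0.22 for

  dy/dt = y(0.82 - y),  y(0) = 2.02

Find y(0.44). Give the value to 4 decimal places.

1.4324

Midpoint: k1 = f(t_n, y_n); k2 = f(t_n + h/2, y_n + (h/2)·k1); y_{n+1} = y_n + h·k2.
t=0.000000, y=2.020000:
  k1 = f(0.000000, 2.020000) = -2.424000
  k2 = f(0.110000, 1.753360) = -1.636516
  y ← 2.020000 + 0.22·(-1.636516) = 1.659966
t=0.220000, y=1.659966:
  k1 = f(0.220000, 1.659966) = -1.394316
  k2 = f(0.330000, 1.506592) = -1.034413
  y ← 1.659966 + 0.22·(-1.034413) = 1.432396
y(0.44) ≈ 1.4324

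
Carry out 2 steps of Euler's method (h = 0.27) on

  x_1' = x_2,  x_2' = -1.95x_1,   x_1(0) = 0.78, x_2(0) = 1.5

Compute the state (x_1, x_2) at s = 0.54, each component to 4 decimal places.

Euler on (x_1,x_2): x_1_{n+1} = x_1_n + h·x_1', x_2_{n+1} = x_2_n + h·x_2'.
0.000000: (0.780000, 1.500000); f=(1.500000, -1.521000) → (1.185000, 1.089330)
0.270000: (1.185000, 1.089330); f=(1.089330, -2.310750) → (1.479119, 0.465427)
(x_1(0.54), x_2(0.54)) ≈ (1.4791, 0.4654)

1.4791, 0.4654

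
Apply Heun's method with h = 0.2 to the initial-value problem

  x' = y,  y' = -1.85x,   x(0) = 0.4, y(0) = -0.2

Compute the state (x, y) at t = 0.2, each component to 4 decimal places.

0.3452, -0.3406

Heun on (x,y): k1 = f(t_n, state_n); k2 = f(t_n + h, state_n + h·k1); state_{n+1} = state_n + (h/2)·(k1 + k2).
0.000000: (0.400000, -0.200000)
  k1 = (-0.200000, -0.740000)
  predictor → (0.360000, -0.348000)
  k2 = (-0.348000, -0.666000)
  → (0.345200, -0.340600)
(x(0.2), y(0.2)) ≈ (0.3452, -0.3406)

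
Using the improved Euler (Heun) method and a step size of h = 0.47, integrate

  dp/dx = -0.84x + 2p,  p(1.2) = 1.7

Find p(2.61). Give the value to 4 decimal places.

14.6289

Heun: k1 = f(x_n, p_n); k2 = f(x_n + h, p_n + h·k1); p_{n+1} = p_n + (h/2)·(k1 + k2).
x=1.200000, p=1.700000:
  k1 = f(1.200000, 1.700000) = 2.392000
  k2 = f(1.670000, 2.824240) = 4.245680
  p ← 1.700000 + (0.47/2)·(2.392000 + 4.245680) = 3.259855
x=1.670000, p=3.259855:
  k1 = f(1.670000, 3.259855) = 5.116910
  k2 = f(2.140000, 5.664802) = 9.532005
  p ← 3.259855 + (0.47/2)·(5.116910 + 9.532005) = 6.702350
x=2.140000, p=6.702350:
  k1 = f(2.140000, 6.702350) = 11.607099
  k2 = f(2.610000, 12.157686) = 22.122973
  p ← 6.702350 + (0.47/2)·(11.607099 + 22.122973) = 14.628917
p(2.61) ≈ 14.6289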